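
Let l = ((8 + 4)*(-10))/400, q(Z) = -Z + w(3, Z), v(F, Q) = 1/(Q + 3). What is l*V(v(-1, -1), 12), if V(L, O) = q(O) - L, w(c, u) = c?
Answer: 57/20 ≈ 2.8500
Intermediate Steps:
v(F, Q) = 1/(3 + Q)
q(Z) = 3 - Z (q(Z) = -Z + 3 = 3 - Z)
V(L, O) = 3 - L - O (V(L, O) = (3 - O) - L = 3 - L - O)
l = -3/10 (l = (12*(-10))*(1/400) = -120*1/400 = -3/10 ≈ -0.30000)
l*V(v(-1, -1), 12) = -3*(3 - 1/(3 - 1) - 1*12)/10 = -3*(3 - 1/2 - 12)/10 = -3/10*(-19/2) = 57/20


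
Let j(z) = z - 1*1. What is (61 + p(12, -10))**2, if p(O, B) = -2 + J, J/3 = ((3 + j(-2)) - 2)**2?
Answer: 5041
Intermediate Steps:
j(z) = -1 + z (j(z) = z - 1 = -1 + z)
J = 12 (J = 3*((3 + (-1 - 2)) - 2)**2 = 3*((3 - 3) - 2)**2 = 3*(0 - 2)**2 = 3*(-2)**2 = 3*4 = 12)
p(O, B) = 10 (p(O, B) = -2 + 12 = 10)
(61 + p(12, -10))**2 = (61 + 10)**2 = 71**2 = 5041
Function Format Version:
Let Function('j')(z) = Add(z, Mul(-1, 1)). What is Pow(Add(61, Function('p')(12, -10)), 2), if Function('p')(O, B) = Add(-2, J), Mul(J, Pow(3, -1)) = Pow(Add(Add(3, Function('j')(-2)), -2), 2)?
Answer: 5041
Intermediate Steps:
Function('j')(z) = Add(-1, z) (Function('j')(z) = Add(z, -1) = Add(-1, z))
J = 12 (J = Mul(3, Pow(Add(Add(3, Add(-1, -2)), -2), 2)) = Mul(3, Pow(Add(Add(3, -3), -2), 2)) = Mul(3, Pow(Add(0, -2), 2)) = Mul(3, Pow(-2, 2)) = Mul(3, 4) = 12)
Function('p')(O, B) = 10 (Function('p')(O, B) = Add(-2, 12) = 10)
Pow(Add(61, Function('p')(12, -10)), 2) = Pow(Add(61, 10), 2) = Pow(71, 2) = 5041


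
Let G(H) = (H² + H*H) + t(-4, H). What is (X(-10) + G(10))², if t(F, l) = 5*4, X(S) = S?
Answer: 44100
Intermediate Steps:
t(F, l) = 20
G(H) = 20 + 2*H² (G(H) = (H² + H*H) + 20 = (H² + H²) + 20 = 2*H² + 20 = 20 + 2*H²)
(X(-10) + G(10))² = (-10 + (20 + 2*10²))² = (-10 + (20 + 2*100))² = (-10 + (20 + 200))² = (-10 + 220)² = 210² = 44100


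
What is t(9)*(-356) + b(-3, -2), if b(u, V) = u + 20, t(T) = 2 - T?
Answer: 2509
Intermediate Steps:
b(u, V) = 20 + u
t(9)*(-356) + b(-3, -2) = (2 - 1*9)*(-356) + (20 - 3) = (2 - 9)*(-356) + 17 = -7*(-356) + 17 = 2492 + 17 = 2509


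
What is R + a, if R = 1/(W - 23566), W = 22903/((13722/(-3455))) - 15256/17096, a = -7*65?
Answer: -391379220564679/860174046683 ≈ -455.00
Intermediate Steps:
a = -455
W = -169126689359/29323914 (W = 22903/((13722*(-1/3455))) - 15256*1/17096 = 22903/(-13722/3455) - 1907/2137 = 22903*(-3455/13722) - 1907/2137 = -79129865/13722 - 1907/2137 = -169126689359/29323914 ≈ -5767.5)
R = -29323914/860174046683 (R = 1/(-169126689359/29323914 - 23566) = 1/(-860174046683/29323914) = -29323914/860174046683 ≈ -3.4091e-5)
R + a = -29323914/860174046683 - 455 = -391379220564679/860174046683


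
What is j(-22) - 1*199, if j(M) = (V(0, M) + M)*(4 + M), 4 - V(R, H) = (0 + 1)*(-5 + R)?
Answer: 35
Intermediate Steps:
V(R, H) = 9 - R (V(R, H) = 4 - (0 + 1)*(-5 + R) = 4 - (-5 + R) = 4 + (5 - R) = 9 - R)
j(M) = (4 + M)*(9 + M) (j(M) = ((9 - 1*0) + M)*(4 + M) = ((9 + 0) + M)*(4 + M) = (9 + M)*(4 + M) = (4 + M)*(9 + M))
j(-22) - 1*199 = (36 + (-22)² + 13*(-22)) - 1*199 = (36 + 484 - 286) - 199 = 234 - 199 = 35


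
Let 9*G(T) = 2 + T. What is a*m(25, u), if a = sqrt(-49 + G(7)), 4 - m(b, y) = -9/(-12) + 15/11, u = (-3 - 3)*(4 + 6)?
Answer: 83*I*sqrt(3)/11 ≈ 13.069*I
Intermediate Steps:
G(T) = 2/9 + T/9 (G(T) = (2 + T)/9 = 2/9 + T/9)
u = -60 (u = -6*10 = -60)
m(b, y) = 83/44 (m(b, y) = 4 - (-9/(-12) + 15/11) = 4 - (-9*(-1/12) + 15*(1/11)) = 4 - (3/4 + 15/11) = 4 - 1*93/44 = 4 - 93/44 = 83/44)
a = 4*I*sqrt(3) (a = sqrt(-49 + (2/9 + (1/9)*7)) = sqrt(-49 + (2/9 + 7/9)) = sqrt(-49 + 1) = sqrt(-48) = 4*I*sqrt(3) ≈ 6.9282*I)
a*m(25, u) = (4*I*sqrt(3))*(83/44) = 83*I*sqrt(3)/11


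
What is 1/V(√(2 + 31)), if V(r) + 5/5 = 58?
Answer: 1/57 ≈ 0.017544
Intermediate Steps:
V(r) = 57 (V(r) = -1 + 58 = 57)
1/V(√(2 + 31)) = 1/57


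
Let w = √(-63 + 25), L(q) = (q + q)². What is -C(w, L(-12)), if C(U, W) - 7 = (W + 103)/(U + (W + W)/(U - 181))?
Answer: 20696375/414319 + 7162771*I*√38/828638 ≈ 49.953 + 53.285*I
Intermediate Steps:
L(q) = 4*q² (L(q) = (2*q)² = 4*q²)
w = I*√38 (w = √(-38) = I*√38 ≈ 6.1644*I)
C(U, W) = 7 + (103 + W)/(U + 2*W/(-181 + U)) (C(U, W) = 7 + (W + 103)/(U + (W + W)/(U - 181)) = 7 + (103 + W)/(U + (2*W)/(-181 + U)) = 7 + (103 + W)/(U + 2*W/(-181 + U)))
-C(w, L(-12)) = -(-18643 - 1164*I*√38 - 668*(-12)² + 7*(I*√38)² + (I*√38)*(4*(-12)²))/((I*√38)² - 181*I*√38 + 2*(4*(-12)²)) = -(-18643 - 1164*I*√38 - 668*144 + 7*(-38) + (I*√38)*(4*144))/(-38 - 181*I*√38 + 2*(4*144)) = -(-18643 - 1164*I*√38 - 167*576 - 266 + (I*√38)*576)/(-38 - 181*I*√38 + 2*576) = -(-18643 - 1164*I*√38 - 96192 - 266 + 576*I*√38)/(-38 - 181*I*√38 + 1152) = -(-115101 - 588*I*√38)/(1114 - 181*I*√38)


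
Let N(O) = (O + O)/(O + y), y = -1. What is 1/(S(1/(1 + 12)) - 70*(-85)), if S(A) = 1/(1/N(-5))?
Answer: 3/17855 ≈ 0.00016802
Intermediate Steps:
N(O) = 2*O/(-1 + O) (N(O) = (O + O)/(O - 1) = (2*O)/(-1 + O) = 2*O/(-1 + O))
S(A) = 5/3 (S(A) = 1/(1/(2*(-5)/(-1 - 5))) = 1/(1/(2*(-5)/(-6))) = 1/(1/(2*(-5)*(-⅙))) = 1/(1/(5/3)) = 1/(⅗) = 5/3)
1/(S(1/(1 + 12)) - 70*(-85)) = 1/(5/3 - 70*(-85)) = 1/(5/3 + 5950) = 1/(17855/3) = 3/17855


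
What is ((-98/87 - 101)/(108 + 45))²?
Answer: 78943225/177182721 ≈ 0.44555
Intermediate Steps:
((-98/87 - 101)/(108 + 45))² = ((-98*1/87 - 101)/153)² = ((-98/87 - 101)*(1/153))² = (-8885/87*1/153)² = (-8885/13311)² = 78943225/177182721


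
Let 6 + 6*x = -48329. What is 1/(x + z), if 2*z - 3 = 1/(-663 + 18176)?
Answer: -105078/846333235 ≈ -0.00012416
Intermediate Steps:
x = -48335/6 (x = -1 + (1/6)*(-48329) = -1 - 48329/6 = -48335/6 ≈ -8055.8)
z = 26270/17513 (z = 3/2 + 1/(2*(-663 + 18176)) = 3/2 + (1/2)/17513 = 3/2 + (1/2)*(1/17513) = 3/2 + 1/35026 = 26270/17513 ≈ 1.5000)
1/(x + z) = 1/(-48335/6 + 26270/17513) = 1/(-846333235/105078) = -105078/846333235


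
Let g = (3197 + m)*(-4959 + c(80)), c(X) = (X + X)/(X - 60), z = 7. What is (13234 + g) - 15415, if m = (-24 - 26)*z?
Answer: -14097678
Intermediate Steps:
m = -350 (m = (-24 - 26)*7 = -50*7 = -350)
c(X) = 2*X/(-60 + X) (c(X) = (2*X)/(-60 + X) = 2*X/(-60 + X))
g = -14095497 (g = (3197 - 350)*(-4959 + 2*80/(-60 + 80)) = 2847*(-4959 + 2*80/20) = 2847*(-4959 + 2*80*(1/20)) = 2847*(-4959 + 8) = 2847*(-4951) = -14095497)
(13234 + g) - 15415 = (13234 - 14095497) - 15415 = -14082263 - 15415 = -14097678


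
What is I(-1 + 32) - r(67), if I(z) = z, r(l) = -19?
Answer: 50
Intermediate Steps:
I(-1 + 32) - r(67) = (-1 + 32) - 1*(-19) = 31 + 19 = 50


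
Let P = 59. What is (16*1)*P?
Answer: 944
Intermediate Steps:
(16*1)*P = (16*1)*59 = 16*59 = 944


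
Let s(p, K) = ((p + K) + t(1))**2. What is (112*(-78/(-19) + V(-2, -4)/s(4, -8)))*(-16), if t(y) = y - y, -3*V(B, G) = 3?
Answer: -137648/19 ≈ -7244.6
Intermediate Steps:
V(B, G) = -1 (V(B, G) = -1/3*3 = -1)
t(y) = 0
s(p, K) = (K + p)**2 (s(p, K) = ((p + K) + 0)**2 = ((K + p) + 0)**2 = (K + p)**2)
(112*(-78/(-19) + V(-2, -4)/s(4, -8)))*(-16) = (112*(-78/(-19) - 1/((-8 + 4)**2)))*(-16) = (112*(-78*(-1/19) - 1/((-4)**2)))*(-16) = (112*(78/19 - 1/16))*(-16) = (112*(1229/304))*(-16) = (8603/19)*(-16) = -137648/19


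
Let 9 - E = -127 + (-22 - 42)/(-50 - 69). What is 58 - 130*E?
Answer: -2088698/119 ≈ -17552.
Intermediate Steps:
E = 16120/119 (E = 9 - (-127 + (-22 - 42)/(-50 - 69)) = 9 - (-127 - 64/(-119)) = 9 - (-127 - 64*(-1/119)) = 9 - (-127 + 64/119) = 9 - 1*(-15049/119) = 9 + 15049/119 = 16120/119 ≈ 135.46)
58 - 130*E = 58 - 130*16120/119 = 58 - 2095600/119 = -2088698/119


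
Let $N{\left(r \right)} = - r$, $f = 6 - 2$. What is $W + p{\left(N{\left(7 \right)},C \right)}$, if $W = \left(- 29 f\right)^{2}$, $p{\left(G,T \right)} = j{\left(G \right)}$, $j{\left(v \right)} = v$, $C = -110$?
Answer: $13449$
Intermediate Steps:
$f = 4$
$p{\left(G,T \right)} = G$
$W = 13456$ ($W = \left(\left(-29\right) 4\right)^{2} = \left(-116\right)^{2} = 13456$)
$W + p{\left(N{\left(7 \right)},C \right)} = 13456 - 7 = 13449$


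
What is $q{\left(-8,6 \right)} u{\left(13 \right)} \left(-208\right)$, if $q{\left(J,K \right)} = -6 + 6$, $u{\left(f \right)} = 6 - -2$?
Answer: $0$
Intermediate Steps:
$u{\left(f \right)} = 8$ ($u{\left(f \right)} = 6 + 2 = 8$)
$q{\left(J,K \right)} = 0$
$q{\left(-8,6 \right)} u{\left(13 \right)} \left(-208\right) = 0 \cdot 8 \left(-208\right) = 0 \left(-208\right) = 0$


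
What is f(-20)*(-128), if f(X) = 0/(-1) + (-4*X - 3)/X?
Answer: 2464/5 ≈ 492.80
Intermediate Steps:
f(X) = (-3 - 4*X)/X (f(X) = 0*(-1) + (-3 - 4*X)/X = 0 + (-3 - 4*X)/X = (-3 - 4*X)/X)
f(-20)*(-128) = (-4 - 3/(-20))*(-128) = (-4 - 3*(-1/20))*(-128) = (-4 + 3/20)*(-128) = -77/20*(-128) = 2464/5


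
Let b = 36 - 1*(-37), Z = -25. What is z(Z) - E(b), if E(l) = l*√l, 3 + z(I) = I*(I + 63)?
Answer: -953 - 73*√73 ≈ -1576.7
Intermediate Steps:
b = 73 (b = 36 + 37 = 73)
z(I) = -3 + I*(63 + I) (z(I) = -3 + I*(I + 63) = -3 + I*(63 + I))
E(l) = l^(3/2)
z(Z) - E(b) = (-3 + (-25)² + 63*(-25)) - 73^(3/2) = (-3 + 625 - 1575) - 73*√73 = -953 - 73*√73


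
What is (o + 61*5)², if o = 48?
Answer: 124609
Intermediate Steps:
(o + 61*5)² = (48 + 61*5)² = (48 + 305)² = 353² = 124609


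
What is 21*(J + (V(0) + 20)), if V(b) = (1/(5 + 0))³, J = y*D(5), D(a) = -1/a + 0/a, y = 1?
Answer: 51996/125 ≈ 415.97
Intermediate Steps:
D(a) = -1/a (D(a) = -1/a + 0 = -1/a)
J = -⅕ (J = 1*(-1/5) = 1*(-1*⅕) = 1*(-⅕) = -⅕ ≈ -0.20000)
V(b) = 1/125 (V(b) = (1/5)³ = (⅕)³ = 1/125)
21*(J + (V(0) + 20)) = 21*(-⅕ + (1/125 + 20)) = 21*(-⅕ + 2501/125) = 21*(2476/125) = 51996/125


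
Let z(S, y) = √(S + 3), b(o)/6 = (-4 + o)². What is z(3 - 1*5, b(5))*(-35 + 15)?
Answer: -20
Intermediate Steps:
b(o) = 6*(-4 + o)²
z(S, y) = √(3 + S)
z(3 - 1*5, b(5))*(-35 + 15) = √(3 + (3 - 1*5))*(-35 + 15) = √(3 + (3 - 5))*(-20) = √(3 - 2)*(-20) = √1*(-20) = 1*(-20) = -20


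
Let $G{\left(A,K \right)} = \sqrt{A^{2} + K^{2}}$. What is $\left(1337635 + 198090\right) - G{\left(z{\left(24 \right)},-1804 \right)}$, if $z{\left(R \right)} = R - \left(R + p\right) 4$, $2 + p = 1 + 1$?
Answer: $1535725 - 20 \sqrt{8149} \approx 1.5339 \cdot 10^{6}$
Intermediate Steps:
$p = 0$ ($p = -2 + \left(1 + 1\right) = -2 + 2 = 0$)
$z{\left(R \right)} = - 3 R$ ($z{\left(R \right)} = R - \left(R + 0\right) 4 = R - R 4 = R - 4 R = - 3 R$)
$\left(1337635 + 198090\right) - G{\left(z{\left(24 \right)},-1804 \right)} = \left(1337635 + 198090\right) - \sqrt{\left(\left(-3\right) 24\right)^{2} + \left(-1804\right)^{2}} = 1535725 - \sqrt{\left(-72\right)^{2} + 3254416} = 1535725 - \sqrt{5184 + 3254416} = 1535725 - \sqrt{3259600} = 1535725 - 20 \sqrt{8149}$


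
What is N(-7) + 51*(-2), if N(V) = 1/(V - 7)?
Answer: -1429/14 ≈ -102.07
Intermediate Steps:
N(V) = 1/(-7 + V)
N(-7) + 51*(-2) = 1/(-7 - 7) + 51*(-2) = 1/(-14) - 102 = -1/14 - 102 = -1429/14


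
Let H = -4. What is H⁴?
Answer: 256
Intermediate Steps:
H⁴ = (-4)⁴ = 256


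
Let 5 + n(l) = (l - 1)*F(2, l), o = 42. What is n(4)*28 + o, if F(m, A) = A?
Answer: 238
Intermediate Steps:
n(l) = -5 + l*(-1 + l) (n(l) = -5 + (l - 1)*l = -5 + (-1 + l)*l = -5 + l*(-1 + l))
n(4)*28 + o = (-5 + 4**2 - 1*4)*28 + 42 = (-5 + 16 - 4)*28 + 42 = 7*28 + 42 = 196 + 42 = 238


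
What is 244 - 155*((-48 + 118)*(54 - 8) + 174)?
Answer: -525826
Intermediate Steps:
244 - 155*((-48 + 118)*(54 - 8) + 174) = 244 - 155*(70*46 + 174) = 244 - 155*(3220 + 174) = 244 - 155*3394 = 244 - 526070 = -525826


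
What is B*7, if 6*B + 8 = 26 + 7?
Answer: 175/6 ≈ 29.167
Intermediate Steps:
B = 25/6 (B = -4/3 + (26 + 7)/6 = -4/3 + (⅙)*33 = -4/3 + 11/2 = 25/6 ≈ 4.1667)
B*7 = (25/6)*7 = 175/6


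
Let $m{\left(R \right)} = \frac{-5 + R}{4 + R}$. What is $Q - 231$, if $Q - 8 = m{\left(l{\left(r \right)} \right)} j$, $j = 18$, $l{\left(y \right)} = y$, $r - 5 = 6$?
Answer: $- \frac{1079}{5} \approx -215.8$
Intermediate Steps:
$r = 11$ ($r = 5 + 6 = 11$)
$m{\left(R \right)} = \frac{-5 + R}{4 + R}$
$Q = \frac{76}{5}$ ($Q = 8 + \frac{-5 + 11}{4 + 11} \cdot 18 = 8 + \frac{1}{15} \cdot 6 \cdot 18 = 8 + \frac{2}{5} \cdot 18 = 8 + \frac{36}{5} = \frac{76}{5} \approx 15.2$)
$Q - 231 = \frac{76}{5} - 231 = - \frac{1079}{5}$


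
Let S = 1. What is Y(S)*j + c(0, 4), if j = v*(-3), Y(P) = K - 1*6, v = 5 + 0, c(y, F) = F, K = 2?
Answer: 64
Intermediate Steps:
v = 5
Y(P) = -4 (Y(P) = 2 - 1*6 = 2 - 6 = -4)
j = -15 (j = 5*(-3) = -15)
Y(S)*j + c(0, 4) = -4*(-15) + 4 = 60 + 4 = 64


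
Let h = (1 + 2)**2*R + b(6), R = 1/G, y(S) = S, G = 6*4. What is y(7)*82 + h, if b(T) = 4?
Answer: 4627/8 ≈ 578.38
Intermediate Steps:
G = 24
R = 1/24 ≈ 0.041667
h = 35/8 (h = (1 + 2)**2*(1/24) + 4 = 3**2*(1/24) + 4 = 9*(1/24) + 4 = 3/8 + 4 = 35/8 ≈ 4.3750)
y(7)*82 + h = 7*82 + 35/8 = 574 + 35/8 = 4627/8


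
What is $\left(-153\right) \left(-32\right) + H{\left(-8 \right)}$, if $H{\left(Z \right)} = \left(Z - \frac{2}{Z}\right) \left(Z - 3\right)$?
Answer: $\frac{19925}{4} \approx 4981.3$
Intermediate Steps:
$H{\left(Z \right)} = \left(-3 + Z\right) \left(Z - \frac{2}{Z}\right)$ ($H{\left(Z \right)} = \left(Z - \frac{2}{Z}\right) \left(-3 + Z\right) = \left(-3 + Z\right) \left(Z - \frac{2}{Z}\right)$)
$\left(-153\right) \left(-32\right) + H{\left(-8 \right)} = \left(-153\right) \left(-32\right) + \left(-2 + \left(-8\right)^{2} - -24 + \frac{6}{-8}\right) = 4896 + \left(-2 + 64 + 24 + 6 \left(- \frac{1}{8}\right)\right) = 4896 + \left(-2 + 64 + 24 - \frac{3}{4}\right) = 4896 + \frac{341}{4} = \frac{19925}{4}$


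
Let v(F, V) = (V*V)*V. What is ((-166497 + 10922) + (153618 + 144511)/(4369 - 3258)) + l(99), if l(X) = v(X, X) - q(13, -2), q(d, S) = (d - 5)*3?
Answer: 905429829/1111 ≈ 8.1497e+5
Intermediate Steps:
v(F, V) = V³ (v(F, V) = V²*V = V³)
q(d, S) = -15 + 3*d (q(d, S) = (-5 + d)*3 = -15 + 3*d)
l(X) = -24 + X³ (l(X) = X³ - (-15 + 3*13) = X³ - (-15 + 39) = X³ - 1*24 = X³ - 24 = -24 + X³)
((-166497 + 10922) + (153618 + 144511)/(4369 - 3258)) + l(99) = ((-166497 + 10922) + (153618 + 144511)/(4369 - 3258)) + (-24 + 99³) = (-155575 + 298129/1111) + (-24 + 970299) = (-155575 + 298129*(1/1111)) + 970275 = (-155575 + 298129/1111) + 970275 = -172545696/1111 + 970275 = 905429829/1111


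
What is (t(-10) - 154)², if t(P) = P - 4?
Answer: 28224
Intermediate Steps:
t(P) = -4 + P
(t(-10) - 154)² = ((-4 - 10) - 154)² = (-14 - 154)² = (-168)² = 28224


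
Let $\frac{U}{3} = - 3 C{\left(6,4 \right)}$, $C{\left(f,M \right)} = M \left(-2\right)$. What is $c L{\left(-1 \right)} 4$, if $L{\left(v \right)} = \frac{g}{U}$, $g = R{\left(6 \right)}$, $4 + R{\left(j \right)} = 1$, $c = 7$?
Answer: $- \frac{7}{6} \approx -1.1667$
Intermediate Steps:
$C{\left(f,M \right)} = - 2 M$
$R{\left(j \right)} = -3$ ($R{\left(j \right)} = -4 + 1 = -3$)
$U = 72$ ($U = 3 \left(- 3 \left(\left(-2\right) 4\right)\right) = 3 \left(\left(-3\right) \left(-8\right)\right) = 3 \cdot 24 = 72$)
$g = -3$
$L{\left(v \right)} = - \frac{1}{24}$ ($L{\left(v \right)} = - \frac{3}{72} = \left(-3\right) \frac{1}{72} = - \frac{1}{24}$)
$c L{\left(-1 \right)} 4 = 7 \left(- \frac{1}{24}\right) 4 = \left(- \frac{7}{24}\right) 4 = - \frac{7}{6}$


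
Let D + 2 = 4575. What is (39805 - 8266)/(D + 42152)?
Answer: 10513/15575 ≈ 0.67499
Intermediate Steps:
D = 4573 (D = -2 + 4575 = 4573)
(39805 - 8266)/(D + 42152) = (39805 - 8266)/(4573 + 42152) = 31539/46725 = 31539*(1/46725) = 10513/15575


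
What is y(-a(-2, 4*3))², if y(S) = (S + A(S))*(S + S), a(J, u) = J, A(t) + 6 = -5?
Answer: 1296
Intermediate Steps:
A(t) = -11 (A(t) = -6 - 5 = -11)
y(S) = 2*S*(-11 + S) (y(S) = (S - 11)*(S + S) = (-11 + S)*(2*S) = 2*S*(-11 + S))
y(-a(-2, 4*3))² = (2*(-1*(-2))*(-11 - 1*(-2)))² = (2*2*(-11 + 2))² = (2*2*(-9))² = (-36)² = 1296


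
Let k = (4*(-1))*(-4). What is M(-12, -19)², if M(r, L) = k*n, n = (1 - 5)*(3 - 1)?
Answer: 16384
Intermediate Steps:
n = -8 (n = -4*2 = -8)
k = 16 (k = -4*(-4) = 16)
M(r, L) = -128 (M(r, L) = 16*(-8) = -128)
M(-12, -19)² = (-128)² = 16384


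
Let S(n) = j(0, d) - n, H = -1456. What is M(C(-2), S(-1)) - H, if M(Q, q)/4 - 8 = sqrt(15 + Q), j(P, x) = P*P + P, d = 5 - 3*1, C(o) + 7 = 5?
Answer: 1488 + 4*sqrt(13) ≈ 1502.4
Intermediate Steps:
C(o) = -2 (C(o) = -7 + 5 = -2)
d = 2 (d = 5 - 3 = 2)
j(P, x) = P + P**2 (j(P, x) = P**2 + P = P + P**2)
S(n) = -n (S(n) = 0*(1 + 0) - n = 0*1 - n = 0 - n = -n)
M(Q, q) = 32 + 4*sqrt(15 + Q)
M(C(-2), S(-1)) - H = (32 + 4*sqrt(15 - 2)) - 1*(-1456) = (32 + 4*sqrt(13)) + 1456 = 1488 + 4*sqrt(13)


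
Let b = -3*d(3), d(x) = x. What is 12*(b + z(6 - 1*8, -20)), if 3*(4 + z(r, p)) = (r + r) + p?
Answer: -252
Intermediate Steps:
z(r, p) = -4 + p/3 + 2*r/3 (z(r, p) = -4 + ((r + r) + p)/3 = -4 + (2*r + p)/3 = -4 + (p + 2*r)/3 = -4 + (p/3 + 2*r/3) = -4 + p/3 + 2*r/3)
b = -9 (b = -3*3 = -9)
12*(b + z(6 - 1*8, -20)) = 12*(-9 + (-4 + (1/3)*(-20) + 2*(6 - 1*8)/3)) = 12*(-9 + (-4 - 20/3 + 2*(6 - 8)/3)) = 12*(-9 + (-4 - 20/3 + (2/3)*(-2))) = 12*(-9 + (-4 - 20/3 - 4/3)) = 12*(-9 - 12) = 12*(-21) = -252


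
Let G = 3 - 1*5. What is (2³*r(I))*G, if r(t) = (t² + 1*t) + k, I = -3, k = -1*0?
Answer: -96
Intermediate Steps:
G = -2 (G = 3 - 5 = -2)
k = 0
r(t) = t + t² (r(t) = (t² + 1*t) + 0 = (t² + t) + 0 = (t + t²) + 0 = t + t²)
(2³*r(I))*G = (2³*(-3*(1 - 3)))*(-2) = (8*(-3*(-2)))*(-2) = (8*6)*(-2) = 48*(-2) = -96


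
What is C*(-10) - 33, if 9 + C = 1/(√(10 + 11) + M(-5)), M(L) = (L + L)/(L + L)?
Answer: 115/2 - √21/2 ≈ 55.209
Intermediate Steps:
M(L) = 1 (M(L) = (2*L)/((2*L)) = (2*L)*(1/(2*L)) = 1)
C = -9 + 1/(1 + √21) (C = -9 + 1/(√(10 + 11) + 1) = -9 + 1/(√21 + 1) = -9 + 1/(1 + √21) ≈ -8.8209)
C*(-10) - 33 = (-181/20 + √21/20)*(-10) - 33 = (181/2 - √21/2) - 33 = 115/2 - √21/2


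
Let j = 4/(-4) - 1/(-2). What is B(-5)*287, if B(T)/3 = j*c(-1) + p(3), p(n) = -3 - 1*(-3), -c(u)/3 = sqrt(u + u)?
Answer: 2583*I*sqrt(2)/2 ≈ 1826.5*I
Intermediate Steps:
c(u) = -3*sqrt(2)*sqrt(u) (c(u) = -3*sqrt(u + u) = -3*sqrt(2)*sqrt(u))
j = -1/2 (j = 4*(-1/4) - 1*(-1/2) = -1 + 1/2 = -1/2 ≈ -0.50000)
p(n) = 0 (p(n) = -3 + 3 = 0)
B(T) = 9*I*sqrt(2)/2 (B(T) = 3*(-(-3)*sqrt(2)*sqrt(-1)/2 + 0) = 3*(-(-3)*sqrt(2)*I/2 + 0) = 3*(-(-3)*I*sqrt(2)/2 + 0) = 3*(3*I*sqrt(2)/2 + 0) = 3*(3*I*sqrt(2)/2) = 9*I*sqrt(2)/2)
B(-5)*287 = (9*I*sqrt(2)/2)*287 = 2583*I*sqrt(2)/2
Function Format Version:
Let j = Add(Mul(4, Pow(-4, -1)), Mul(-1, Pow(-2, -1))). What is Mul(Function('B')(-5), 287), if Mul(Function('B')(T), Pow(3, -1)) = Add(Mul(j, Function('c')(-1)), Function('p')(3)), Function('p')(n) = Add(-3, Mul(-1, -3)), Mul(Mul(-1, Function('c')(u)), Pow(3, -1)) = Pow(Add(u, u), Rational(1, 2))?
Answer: Mul(Rational(2583, 2), I, Pow(2, Rational(1, 2))) ≈ Mul(1826.5, I)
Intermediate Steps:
Function('c')(u) = Mul(-3, Pow(2, Rational(1, 2)), Pow(u, Rational(1, 2))) (Function('c')(u) = Mul(-3, Pow(Add(u, u), Rational(1, 2))) = Mul(-3, Pow(Mul(2, u), Rational(1, 2))) = Mul(-3, Mul(Pow(2, Rational(1, 2)), Pow(u, Rational(1, 2)))) = Mul(-3, Pow(2, Rational(1, 2)), Pow(u, Rational(1, 2))))
j = Rational(-1, 2) (j = Add(Mul(4, Rational(-1, 4)), Mul(-1, Rational(-1, 2))) = Add(-1, Rational(1, 2)) = Rational(-1, 2) ≈ -0.50000)
Function('p')(n) = 0 (Function('p')(n) = Add(-3, 3) = 0)
Function('B')(T) = Mul(Rational(9, 2), I, Pow(2, Rational(1, 2))) (Function('B')(T) = Mul(3, Add(Mul(Rational(-1, 2), Mul(-3, Pow(2, Rational(1, 2)), Pow(-1, Rational(1, 2)))), 0)) = Mul(3, Add(Mul(Rational(-1, 2), Mul(-3, Pow(2, Rational(1, 2)), I)), 0)) = Mul(3, Add(Mul(Rational(-1, 2), Mul(-3, I, Pow(2, Rational(1, 2)))), 0)) = Mul(3, Add(Mul(Rational(3, 2), I, Pow(2, Rational(1, 2))), 0)) = Mul(3, Mul(Rational(3, 2), I, Pow(2, Rational(1, 2)))) = Mul(Rational(9, 2), I, Pow(2, Rational(1, 2))))
Mul(Function('B')(-5), 287) = Mul(Mul(Rational(9, 2), I, Pow(2, Rational(1, 2))), 287) = Mul(Rational(2583, 2), I, Pow(2, Rational(1, 2)))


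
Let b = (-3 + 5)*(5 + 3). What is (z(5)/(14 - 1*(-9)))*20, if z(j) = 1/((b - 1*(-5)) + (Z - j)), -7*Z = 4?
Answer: 35/621 ≈ 0.056361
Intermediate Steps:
b = 16 (b = 2*8 = 16)
Z = -4/7 (Z = -⅐*4 = -4/7 ≈ -0.57143)
z(j) = 1/(143/7 - j) (z(j) = 1/((16 - 1*(-5)) + (-4/7 - j)) = 1/((16 + 5) + (-4/7 - j)) = 1/(21 + (-4/7 - j)) = 1/(143/7 - j))
(z(5)/(14 - 1*(-9)))*20 = ((7/(143 - 7*5))/(14 - 1*(-9)))*20 = ((7/(143 - 35))/(14 + 9))*20 = ((7/108)/23)*20 = ((7*(1/108))/23)*20 = ((1/23)*(7/108))*20 = (7/2484)*20 = 35/621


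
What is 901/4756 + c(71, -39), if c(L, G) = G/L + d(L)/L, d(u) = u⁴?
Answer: 120857833323/337676 ≈ 3.5791e+5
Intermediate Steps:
c(L, G) = L³ + G/L (c(L, G) = G/L + L⁴/L = G/L + L³ = L³ + G/L)
901/4756 + c(71, -39) = 901/4756 + (-39 + 71⁴)/71 = 901*(1/4756) + (-39 + 25411681)/71 = 901/4756 + (1/71)*25411642 = 901/4756 + 25411642/71 = 120857833323/337676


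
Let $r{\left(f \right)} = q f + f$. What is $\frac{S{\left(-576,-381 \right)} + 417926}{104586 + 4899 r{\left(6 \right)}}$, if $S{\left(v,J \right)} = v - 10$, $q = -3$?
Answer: $\frac{208670}{22899} \approx 9.1126$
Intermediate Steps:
$r{\left(f \right)} = - 2 f$ ($r{\left(f \right)} = - 3 f + f = - 2 f$)
$S{\left(v,J \right)} = -10 + v$ ($S{\left(v,J \right)} = v - 10 = -10 + v$)
$\frac{S{\left(-576,-381 \right)} + 417926}{104586 + 4899 r{\left(6 \right)}} = \frac{\left(-10 - 576\right) + 417926}{104586 + 4899 \left(\left(-2\right) 6\right)} = \frac{-586 + 417926}{104586 + 4899 \left(-12\right)} = \frac{417340}{104586 - 58788} = \frac{417340}{45798} = 417340 \cdot \frac{1}{45798} = \frac{208670}{22899}$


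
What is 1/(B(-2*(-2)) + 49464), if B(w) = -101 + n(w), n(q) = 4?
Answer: 1/49367 ≈ 2.0256e-5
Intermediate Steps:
B(w) = -97 (B(w) = -101 + 4 = -97)
1/(B(-2*(-2)) + 49464) = 1/(-97 + 49464) = 1/49367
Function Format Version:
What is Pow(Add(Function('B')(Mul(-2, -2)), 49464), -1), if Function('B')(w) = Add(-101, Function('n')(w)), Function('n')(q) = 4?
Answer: Rational(1, 49367) ≈ 2.0256e-5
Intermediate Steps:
Function('B')(w) = -97 (Function('B')(w) = Add(-101, 4) = -97)
Pow(Add(Function('B')(Mul(-2, -2)), 49464), -1) = Pow(Add(-97, 49464), -1) = Pow(49367, -1) = Rational(1, 49367)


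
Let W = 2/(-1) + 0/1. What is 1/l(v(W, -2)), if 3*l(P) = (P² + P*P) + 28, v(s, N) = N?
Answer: 1/12 ≈ 0.083333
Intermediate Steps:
W = -2 (W = 2*(-1) + 0*1 = -2 + 0 = -2)
l(P) = 28/3 + 2*P²/3 (l(P) = ((P² + P*P) + 28)/3 = ((P² + P²) + 28)/3 = (2*P² + 28)/3 = (28 + 2*P²)/3 = 28/3 + 2*P²/3)
1/l(v(W, -2)) = 1/(28/3 + (⅔)*(-2)²) = 1/(28/3 + (⅔)*4) = 1/(28/3 + 8/3) = 1/12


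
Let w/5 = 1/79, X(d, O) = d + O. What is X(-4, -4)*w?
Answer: -40/79 ≈ -0.50633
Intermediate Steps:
X(d, O) = O + d
w = 5/79 ≈ 0.063291
X(-4, -4)*w = (-4 - 4)*(5/79) = -8*5/79 = -40/79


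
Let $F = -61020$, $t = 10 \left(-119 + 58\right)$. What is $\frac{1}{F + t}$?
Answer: $- \frac{1}{61630} \approx -1.6226 \cdot 10^{-5}$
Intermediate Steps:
$t = -610$ ($t = 10 \left(-61\right) = -610$)
$\frac{1}{F + t} = \frac{1}{-61020 - 610} = \frac{1}{-61630} = - \frac{1}{61630}$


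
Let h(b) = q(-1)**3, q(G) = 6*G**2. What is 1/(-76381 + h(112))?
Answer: -1/76165 ≈ -1.3129e-5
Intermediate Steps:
h(b) = 216 (h(b) = (6*(-1)**2)**3 = (6*1)**3 = 6**3 = 216)
1/(-76381 + h(112)) = 1/(-76381 + 216) = 1/(-76165) = -1/76165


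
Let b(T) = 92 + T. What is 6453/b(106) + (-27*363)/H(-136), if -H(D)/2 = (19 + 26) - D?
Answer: 118794/1991 ≈ 59.665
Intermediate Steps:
H(D) = -90 + 2*D (H(D) = -2*((19 + 26) - D) = -2*(45 - D) = -90 + 2*D)
6453/b(106) + (-27*363)/H(-136) = 6453/(92 + 106) + (-27*363)/(-90 + 2*(-136)) = 6453/198 - 9801/(-90 - 272) = 6453*(1/198) - 9801/(-362) = 717/22 - 9801*(-1/362) = 717/22 + 9801/362 = 118794/1991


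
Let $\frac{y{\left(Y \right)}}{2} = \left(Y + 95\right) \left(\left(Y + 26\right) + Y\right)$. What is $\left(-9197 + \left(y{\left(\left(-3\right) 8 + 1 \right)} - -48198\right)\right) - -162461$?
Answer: $198582$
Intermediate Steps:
$y{\left(Y \right)} = 2 \left(26 + 2 Y\right) \left(95 + Y\right)$ ($y{\left(Y \right)} = 2 \left(Y + 95\right) \left(\left(Y + 26\right) + Y\right) = 2 \left(95 + Y\right) \left(\left(26 + Y\right) + Y\right) = 2 \left(95 + Y\right) \left(26 + 2 Y\right) = 2 \left(26 + 2 Y\right) \left(95 + Y\right)$)
$\left(-9197 + \left(y{\left(\left(-3\right) 8 + 1 \right)} - -48198\right)\right) - -162461 = \left(-9197 - \left(-53138 - 432 \left(\left(-3\right) 8 + 1\right) - 4 \left(\left(-3\right) 8 + 1\right)^{2}\right)\right) - -162461 = \left(-9197 + \left(\left(4940 + 4 \left(-24 + 1\right)^{2} + 432 \left(-24 + 1\right)\right) + 48198\right)\right) + 162461 = \left(-9197 + \left(\left(4940 + 4 \left(-23\right)^{2} + 432 \left(-23\right)\right) + 48198\right)\right) + 162461 = \left(-9197 + \left(\left(4940 + 4 \cdot 529 - 9936\right) + 48198\right)\right) + 162461 = \left(-9197 + \left(\left(4940 + 2116 - 9936\right) + 48198\right)\right) + 162461 = \left(-9197 + \left(-2880 + 48198\right)\right) + 162461 = \left(-9197 + 45318\right) + 162461 = 36121 + 162461 = 198582$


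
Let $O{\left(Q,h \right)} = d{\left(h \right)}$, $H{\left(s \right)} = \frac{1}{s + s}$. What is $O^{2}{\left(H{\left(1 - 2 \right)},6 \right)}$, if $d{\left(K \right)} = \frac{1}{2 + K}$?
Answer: $\frac{1}{64} \approx 0.015625$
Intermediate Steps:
$H{\left(s \right)} = \frac{1}{2 s}$
$O{\left(Q,h \right)} = \frac{1}{2 + h}$
$O^{2}{\left(H{\left(1 - 2 \right)},6 \right)} = \left(\frac{1}{2 + 6}\right)^{2} = \left(\frac{1}{8}\right)^{2} = \frac{1}{64}$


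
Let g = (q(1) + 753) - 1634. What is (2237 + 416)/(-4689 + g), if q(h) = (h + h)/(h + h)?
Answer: -2653/5569 ≈ -0.47639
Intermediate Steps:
q(h) = 1 (q(h) = (2*h)/((2*h)) = (2*h)*(1/(2*h)) = 1)
g = -880 (g = (1 + 753) - 1634 = 754 - 1634 = -880)
(2237 + 416)/(-4689 + g) = (2237 + 416)/(-4689 - 880) = 2653/(-5569) = 2653*(-1/5569) = -2653/5569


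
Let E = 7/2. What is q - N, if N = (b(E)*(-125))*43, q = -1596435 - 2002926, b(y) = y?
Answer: -7161097/2 ≈ -3.5805e+6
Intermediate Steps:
E = 7/2 (E = 7*(½) = 7/2 ≈ 3.5000)
q = -3599361
N = -37625/2 (N = ((7/2)*(-125))*43 = -875/2*43 = -37625/2 ≈ -18813.)
q - N = -3599361 - 1*(-37625/2) = -3599361 + 37625/2 = -7161097/2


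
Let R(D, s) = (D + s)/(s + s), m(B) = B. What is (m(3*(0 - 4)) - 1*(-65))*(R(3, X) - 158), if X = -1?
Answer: -8427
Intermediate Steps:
R(D, s) = (D + s)/(2*s) (R(D, s) = (D + s)/((2*s)) = (D + s)*(1/(2*s)) = (D + s)/(2*s))
(m(3*(0 - 4)) - 1*(-65))*(R(3, X) - 158) = (3*(0 - 4) - 1*(-65))*((½)*(3 - 1)/(-1) - 158) = (3*(-4) + 65)*((½)*(-1)*2 - 158) = (-12 + 65)*(-1 - 158) = 53*(-159) = -8427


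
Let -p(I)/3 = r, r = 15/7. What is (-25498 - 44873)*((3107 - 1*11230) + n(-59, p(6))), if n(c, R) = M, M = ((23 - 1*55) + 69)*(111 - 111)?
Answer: 571623633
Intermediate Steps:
r = 15/7 (r = 15*(1/7) = 15/7 ≈ 2.1429)
p(I) = -45/7 (p(I) = -3*15/7 = -45/7)
M = 0 (M = ((23 - 55) + 69)*0 = (-32 + 69)*0 = 37*0 = 0)
n(c, R) = 0
(-25498 - 44873)*((3107 - 1*11230) + n(-59, p(6))) = (-25498 - 44873)*((3107 - 1*11230) + 0) = -70371*((3107 - 11230) + 0) = -70371*(-8123 + 0) = -70371*(-8123) = 571623633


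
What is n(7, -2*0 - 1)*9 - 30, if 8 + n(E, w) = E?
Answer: -39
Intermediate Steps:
n(E, w) = -8 + E
n(7, -2*0 - 1)*9 - 30 = (-8 + 7)*9 - 30 = -1*9 - 30 = -9 - 30 = -39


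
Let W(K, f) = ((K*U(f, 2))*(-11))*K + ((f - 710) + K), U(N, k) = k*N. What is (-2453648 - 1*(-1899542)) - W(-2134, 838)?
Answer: 83956180716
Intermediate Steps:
U(N, k) = N*k
W(K, f) = -710 + K + f - 22*f*K² (W(K, f) = ((K*(f*2))*(-11))*K + ((f - 710) + K) = ((K*(2*f))*(-11))*K + ((-710 + f) + K) = ((2*K*f)*(-11))*K + (-710 + K + f) = (-22*K*f)*K + (-710 + K + f) = -22*f*K² + (-710 + K + f) = -710 + K + f - 22*f*K²)
(-2453648 - 1*(-1899542)) - W(-2134, 838) = (-2453648 - 1*(-1899542)) - (-710 - 2134 + 838 - 22*838*(-2134)²) = (-2453648 + 1899542) - (-710 - 2134 + 838 - 22*838*4553956) = -554106 - (-710 - 2134 + 838 - 83956732816) = -554106 - 1*(-83956734822) = -554106 + 83956734822 = 83956180716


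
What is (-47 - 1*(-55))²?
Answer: 64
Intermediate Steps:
(-47 - 1*(-55))² = (-47 + 55)² = 8² = 64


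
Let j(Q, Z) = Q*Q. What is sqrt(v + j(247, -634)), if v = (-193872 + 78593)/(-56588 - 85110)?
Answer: sqrt(1224974755156578)/141698 ≈ 247.00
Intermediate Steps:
v = 115279/141698 (v = -115279/(-141698) = -115279*(-1/141698) = 115279/141698 ≈ 0.81355)
j(Q, Z) = Q**2
sqrt(v + j(247, -634)) = sqrt(115279/141698 + 247**2) = sqrt(115279/141698 + 61009) = sqrt(8644968561/141698) = sqrt(1224974755156578)/141698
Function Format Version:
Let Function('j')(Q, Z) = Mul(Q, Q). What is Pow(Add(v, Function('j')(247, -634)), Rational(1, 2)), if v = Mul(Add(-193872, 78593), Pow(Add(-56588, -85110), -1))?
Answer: Mul(Rational(1, 141698), Pow(1224974755156578, Rational(1, 2))) ≈ 247.00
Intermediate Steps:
v = Rational(115279, 141698) (v = Mul(-115279, Pow(-141698, -1)) = Mul(-115279, Rational(-1, 141698)) = Rational(115279, 141698) ≈ 0.81355)
Function('j')(Q, Z) = Pow(Q, 2)
Pow(Add(v, Function('j')(247, -634)), Rational(1, 2)) = Pow(Add(Rational(115279, 141698), Pow(247, 2)), Rational(1, 2)) = Pow(Add(Rational(115279, 141698), 61009), Rational(1, 2)) = Pow(Rational(8644968561, 141698), Rational(1, 2)) = Mul(Rational(1, 141698), Pow(1224974755156578, Rational(1, 2)))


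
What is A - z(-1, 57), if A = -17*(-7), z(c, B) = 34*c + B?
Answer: 96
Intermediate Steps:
z(c, B) = B + 34*c
A = 119
A - z(-1, 57) = 119 - (57 + 34*(-1)) = 119 - (57 - 34) = 119 - 1*23 = 119 - 23 = 96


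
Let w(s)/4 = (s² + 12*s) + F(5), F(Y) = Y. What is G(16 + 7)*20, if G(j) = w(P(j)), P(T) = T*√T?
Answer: 973760 + 22080*√23 ≈ 1.0797e+6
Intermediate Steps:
P(T) = T^(3/2)
w(s) = 20 + 4*s² + 48*s (w(s) = 4*((s² + 12*s) + 5) = 4*(5 + s² + 12*s) = 20 + 4*s² + 48*s)
G(j) = 20 + 4*j³ + 48*j^(3/2) (G(j) = 20 + 4*(j^(3/2))² + 48*j^(3/2) = 20 + 4*j³ + 48*j^(3/2))
G(16 + 7)*20 = (20 + 4*(16 + 7)³ + 48*(16 + 7)^(3/2))*20 = (20 + 4*23³ + 48*23^(3/2))*20 = (20 + 4*12167 + 48*(23*√23))*20 = (20 + 48668 + 1104*√23)*20 = (48688 + 1104*√23)*20 = 973760 + 22080*√23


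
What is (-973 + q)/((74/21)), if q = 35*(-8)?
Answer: -26313/74 ≈ -355.58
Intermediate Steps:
q = -280
(-973 + q)/((74/21)) = (-973 - 280)/((74/21)) = -1253/(74*(1/21)) = -1253/74/21 = -1253*21/74 = -26313/74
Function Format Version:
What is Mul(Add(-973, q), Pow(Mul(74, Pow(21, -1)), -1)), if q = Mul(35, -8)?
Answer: Rational(-26313, 74) ≈ -355.58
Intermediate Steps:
q = -280
Mul(Add(-973, q), Pow(Mul(74, Pow(21, -1)), -1)) = Mul(Add(-973, -280), Pow(Mul(74, Pow(21, -1)), -1)) = Mul(-1253, Pow(Mul(74, Rational(1, 21)), -1)) = Mul(-1253, Pow(Rational(74, 21), -1)) = Mul(-1253, Rational(21, 74)) = Rational(-26313, 74)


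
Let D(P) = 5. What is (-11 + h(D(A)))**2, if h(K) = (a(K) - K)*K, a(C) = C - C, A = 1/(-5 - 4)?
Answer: 1296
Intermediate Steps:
A = -1/9 (A = 1/(-9) = -1/9 ≈ -0.11111)
a(C) = 0
h(K) = -K**2 (h(K) = (0 - K)*K = (-K)*K = -K**2)
(-11 + h(D(A)))**2 = (-11 - 1*5**2)**2 = (-11 - 1*25)**2 = (-11 - 25)**2 = (-36)**2 = 1296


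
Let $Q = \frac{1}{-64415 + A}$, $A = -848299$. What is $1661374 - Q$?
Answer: $\frac{1516359309037}{912714} \approx 1.6614 \cdot 10^{6}$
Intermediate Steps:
$Q = - \frac{1}{912714}$ ($Q = \frac{1}{-64415 - 848299} = \frac{1}{-912714} = - \frac{1}{912714} \approx -1.0956 \cdot 10^{-6}$)
$1661374 - Q = 1661374 - - \frac{1}{912714} = 1661374 + \frac{1}{912714} = \frac{1516359309037}{912714}$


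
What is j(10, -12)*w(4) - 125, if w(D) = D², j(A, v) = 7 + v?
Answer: -205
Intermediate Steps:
j(10, -12)*w(4) - 125 = (7 - 12)*4² - 125 = -5*16 - 125 = -80 - 125 = -205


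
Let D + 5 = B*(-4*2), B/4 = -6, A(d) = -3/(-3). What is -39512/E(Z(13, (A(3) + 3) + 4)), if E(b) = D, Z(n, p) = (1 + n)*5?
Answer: -3592/17 ≈ -211.29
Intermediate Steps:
A(d) = 1 (A(d) = -3*(-⅓) = 1)
B = -24 (B = 4*(-6) = -24)
Z(n, p) = 5 + 5*n
D = 187 (D = -5 - (-96)*2 = -5 - 24*(-8) = -5 + 192 = 187)
E(b) = 187
-39512/E(Z(13, (A(3) + 3) + 4)) = -39512/187 = -39512*1/187 = -3592/17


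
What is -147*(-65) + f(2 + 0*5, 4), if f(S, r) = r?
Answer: 9559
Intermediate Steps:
-147*(-65) + f(2 + 0*5, 4) = -147*(-65) + 4 = 9555 + 4 = 9559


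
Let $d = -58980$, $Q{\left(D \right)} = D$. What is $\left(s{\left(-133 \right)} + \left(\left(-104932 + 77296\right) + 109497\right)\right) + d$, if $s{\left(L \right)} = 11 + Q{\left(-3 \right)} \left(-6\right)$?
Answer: $22910$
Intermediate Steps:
$s{\left(L \right)} = 29$ ($s{\left(L \right)} = 11 - -18 = 11 + 18 = 29$)
$\left(s{\left(-133 \right)} + \left(\left(-104932 + 77296\right) + 109497\right)\right) + d = \left(29 + \left(\left(-104932 + 77296\right) + 109497\right)\right) - 58980 = \left(29 + \left(-27636 + 109497\right)\right) - 58980 = \left(29 + 81861\right) - 58980 = 81890 - 58980 = 22910$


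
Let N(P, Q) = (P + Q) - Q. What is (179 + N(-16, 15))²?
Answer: 26569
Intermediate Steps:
N(P, Q) = P
(179 + N(-16, 15))² = (179 - 16)² = 163² = 26569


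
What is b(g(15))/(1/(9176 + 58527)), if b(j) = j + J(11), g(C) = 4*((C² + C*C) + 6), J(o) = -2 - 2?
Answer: 123219460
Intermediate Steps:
J(o) = -4
g(C) = 24 + 8*C² (g(C) = 4*((C² + C²) + 6) = 4*(2*C² + 6) = 4*(6 + 2*C²) = 24 + 8*C²)
b(j) = -4 + j (b(j) = j - 4 = -4 + j)
b(g(15))/(1/(9176 + 58527)) = (-4 + (24 + 8*15²))/(1/(9176 + 58527)) = (-4 + (24 + 8*225))/(1/67703) = (-4 + (24 + 1800))/(1/67703) = (-4 + 1824)*67703 = 1820*67703 = 123219460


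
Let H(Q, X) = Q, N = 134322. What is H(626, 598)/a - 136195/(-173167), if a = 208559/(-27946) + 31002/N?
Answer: -67203338485553839/783513720152617 ≈ -85.772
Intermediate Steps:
a = -4524613351/625627102 (a = 208559/(-27946) + 31002/134322 = 208559*(-1/27946) + 31002*(1/134322) = -208559/27946 + 5167/22387 = -4524613351/625627102 ≈ -7.2321)
H(626, 598)/a - 136195/(-173167) = 626/(-4524613351/625627102) - 136195/(-173167) = 626*(-625627102/4524613351) - 136195*(-1/173167) = -391642565852/4524613351 + 136195/173167 = -67203338485553839/783513720152617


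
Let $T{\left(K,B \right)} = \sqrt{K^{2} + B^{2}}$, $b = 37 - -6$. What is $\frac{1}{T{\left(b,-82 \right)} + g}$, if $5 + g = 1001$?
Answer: $\frac{996}{983443} - \frac{\sqrt{8573}}{983443} \approx 0.00091862$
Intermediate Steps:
$g = 996$ ($g = -5 + 1001 = 996$)
$b = 43$ ($b = 37 + 6 = 43$)
$T{\left(K,B \right)} = \sqrt{B^{2} + K^{2}}$
$\frac{1}{T{\left(b,-82 \right)} + g} = \frac{1}{\sqrt{\left(-82\right)^{2} + 43^{2}} + 996} = \frac{1}{\sqrt{6724 + 1849} + 996} = \frac{1}{\sqrt{8573} + 996} = \frac{1}{996 + \sqrt{8573}}$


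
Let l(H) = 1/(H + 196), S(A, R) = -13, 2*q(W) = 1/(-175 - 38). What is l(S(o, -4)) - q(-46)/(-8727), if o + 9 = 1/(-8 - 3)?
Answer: 1239173/226779822 ≈ 0.0054642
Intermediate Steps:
q(W) = -1/426 (q(W) = 1/(2*(-175 - 38)) = (½)/(-213) = (½)*(-1/213) = -1/426)
o = -100/11 (o = -9 + 1/(-8 - 3) = -9 + 1/(-11) = -9 - 1/11 = -100/11 ≈ -9.0909)
l(H) = 1/(196 + H)
l(S(o, -4)) - q(-46)/(-8727) = 1/(196 - 13) - (-1)/(426*(-8727)) = 1/183 - (-1)*(-1)/(426*8727) = 1/183 - 1*1/3717702 = 1/183 - 1/3717702 = 1239173/226779822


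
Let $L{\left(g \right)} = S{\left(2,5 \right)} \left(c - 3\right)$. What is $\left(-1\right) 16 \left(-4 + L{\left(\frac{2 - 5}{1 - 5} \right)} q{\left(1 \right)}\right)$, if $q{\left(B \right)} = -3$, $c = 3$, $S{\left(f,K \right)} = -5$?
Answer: $64$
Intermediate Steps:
$L{\left(g \right)} = 0$ ($L{\left(g \right)} = - 5 \left(3 - 3\right) = \left(-5\right) 0 = 0$)
$\left(-1\right) 16 \left(-4 + L{\left(\frac{2 - 5}{1 - 5} \right)} q{\left(1 \right)}\right) = \left(-1\right) 16 \left(-4 + 0 \left(-3\right)\right) = - 16 \left(-4 + 0\right) = \left(-16\right) \left(-4\right) = 64$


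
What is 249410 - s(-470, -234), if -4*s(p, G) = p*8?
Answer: 248470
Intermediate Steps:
s(p, G) = -2*p (s(p, G) = -p*8/4 = -2*p)
249410 - s(-470, -234) = 249410 - (-2)*(-470) = 249410 - 1*940 = 249410 - 940 = 248470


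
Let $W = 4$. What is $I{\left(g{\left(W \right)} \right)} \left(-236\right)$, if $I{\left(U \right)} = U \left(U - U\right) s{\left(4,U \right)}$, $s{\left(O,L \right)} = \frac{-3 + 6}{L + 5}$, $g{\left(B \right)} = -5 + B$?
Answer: $0$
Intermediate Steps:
$s{\left(O,L \right)} = \frac{3}{5 + L}$
$I{\left(U \right)} = 0$ ($I{\left(U \right)} = U \left(U - U\right) \frac{3}{5 + U} = U 0 \frac{3}{5 + U} = 0 \frac{3}{5 + U} = 0$)
$I{\left(g{\left(W \right)} \right)} \left(-236\right) = 0 \left(-236\right) = 0$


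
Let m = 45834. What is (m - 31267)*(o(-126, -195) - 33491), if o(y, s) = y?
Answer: -489698839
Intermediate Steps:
(m - 31267)*(o(-126, -195) - 33491) = (45834 - 31267)*(-126 - 33491) = 14567*(-33617) = -489698839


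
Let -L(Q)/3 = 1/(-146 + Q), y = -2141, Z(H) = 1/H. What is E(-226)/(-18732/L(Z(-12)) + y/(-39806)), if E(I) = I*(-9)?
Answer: -242896212/108926445575 ≈ -0.0022299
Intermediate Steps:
E(I) = -9*I
L(Q) = -3/(-146 + Q)
E(-226)/(-18732/L(Z(-12)) + y/(-39806)) = (-9*(-226))/(-18732/((-3/(-146 + 1/(-12)))) - 2141/(-39806)) = 2034/(-18732/((-3/(-146 - 1/12))) - 2141*(-1/39806)) = 2034/(-18732/((-3/(-1753/12))) + 2141/39806) = 2034/(-18732/((-3*(-12/1753))) + 2141/39806) = 2034/(-18732/36/1753 + 2141/39806) = 2034/(-18732*1753/36 + 2141/39806) = 2034/(-2736433/3 + 2141/39806) = 2034/(-108926445575/119418) = 2034*(-119418/108926445575) = -242896212/108926445575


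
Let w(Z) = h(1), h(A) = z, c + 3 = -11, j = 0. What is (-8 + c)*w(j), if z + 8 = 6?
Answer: 44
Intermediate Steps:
c = -14 (c = -3 - 11 = -14)
z = -2 (z = -8 + 6 = -2)
h(A) = -2
w(Z) = -2
(-8 + c)*w(j) = (-8 - 14)*(-2) = -22*(-2) = 44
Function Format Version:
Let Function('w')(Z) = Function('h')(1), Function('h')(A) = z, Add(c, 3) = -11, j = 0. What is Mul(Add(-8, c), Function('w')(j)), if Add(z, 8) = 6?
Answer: 44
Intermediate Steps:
c = -14 (c = Add(-3, -11) = -14)
z = -2 (z = Add(-8, 6) = -2)
Function('h')(A) = -2
Function('w')(Z) = -2
Mul(Add(-8, c), Function('w')(j)) = Mul(Add(-8, -14), -2) = Mul(-22, -2) = 44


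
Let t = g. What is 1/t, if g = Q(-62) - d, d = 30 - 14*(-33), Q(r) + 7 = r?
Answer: -1/561 ≈ -0.0017825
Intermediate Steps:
Q(r) = -7 + r
d = 492 (d = 30 + 462 = 492)
g = -561 (g = (-7 - 62) - 1*492 = -69 - 492 = -561)
t = -561
1/t = 1/(-561) = -1/561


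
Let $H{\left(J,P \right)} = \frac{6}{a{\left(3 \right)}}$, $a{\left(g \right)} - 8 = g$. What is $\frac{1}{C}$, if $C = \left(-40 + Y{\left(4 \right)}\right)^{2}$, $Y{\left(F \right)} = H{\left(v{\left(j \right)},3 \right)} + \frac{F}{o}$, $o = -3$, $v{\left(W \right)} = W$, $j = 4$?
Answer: $\frac{1089}{1811716} \approx 0.00060109$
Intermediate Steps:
$a{\left(g \right)} = 8 + g$
$H{\left(J,P \right)} = \frac{6}{11}$ ($H{\left(J,P \right)} = \frac{6}{8 + 3} = \frac{6}{11}$)
$Y{\left(F \right)} = \frac{6}{11} - \frac{F}{3}$ ($Y{\left(F \right)} = \frac{6}{11} + \frac{F}{-3} = \frac{6}{11} + F \left(- \frac{1}{3}\right) = \frac{6}{11} - \frac{F}{3}$)
$C = \frac{1811716}{1089}$ ($C = \left(-40 + \left(\frac{6}{11} - \frac{4}{3}\right)\right)^{2} = \left(-40 - \frac{26}{33}\right)^{2} = \left(- \frac{1346}{33}\right)^{2} = \frac{1811716}{1089} \approx 1663.7$)
$\frac{1}{C} = \frac{1}{\frac{1811716}{1089}} = \frac{1089}{1811716}$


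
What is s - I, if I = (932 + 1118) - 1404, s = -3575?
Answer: -4221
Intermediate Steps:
I = 646 (I = 2050 - 1404 = 646)
s - I = -3575 - 1*646 = -3575 - 646 = -4221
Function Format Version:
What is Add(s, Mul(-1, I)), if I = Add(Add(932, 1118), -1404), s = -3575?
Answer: -4221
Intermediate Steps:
I = 646 (I = Add(2050, -1404) = 646)
Add(s, Mul(-1, I)) = Add(-3575, Mul(-1, 646)) = Add(-3575, -646) = -4221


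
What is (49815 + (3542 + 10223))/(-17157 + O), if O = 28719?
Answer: 31790/5781 ≈ 5.4990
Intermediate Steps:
(49815 + (3542 + 10223))/(-17157 + O) = (49815 + (3542 + 10223))/(-17157 + 28719) = (49815 + 13765)/11562 = 63580*(1/11562) = 31790/5781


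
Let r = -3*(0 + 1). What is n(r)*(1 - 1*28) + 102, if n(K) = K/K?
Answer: 75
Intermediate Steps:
r = -3 (r = -3*1 = -3)
n(K) = 1
n(r)*(1 - 1*28) + 102 = 1*(1 - 1*28) + 102 = 1*(1 - 28) + 102 = 1*(-27) + 102 = -27 + 102 = 75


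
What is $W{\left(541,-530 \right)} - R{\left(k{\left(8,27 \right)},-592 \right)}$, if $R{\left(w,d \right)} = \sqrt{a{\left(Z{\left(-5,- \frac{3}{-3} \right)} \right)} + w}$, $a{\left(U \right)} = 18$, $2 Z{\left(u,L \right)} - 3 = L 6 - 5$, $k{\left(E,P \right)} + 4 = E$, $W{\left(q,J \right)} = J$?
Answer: $-530 - \sqrt{22} \approx -534.69$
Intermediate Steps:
$k{\left(E,P \right)} = -4 + E$
$Z{\left(u,L \right)} = -1 + 3 L$ ($Z{\left(u,L \right)} = \frac{3}{2} + \frac{L 6 - 5}{2} = \frac{3}{2} + \frac{6 L - 5}{2} = \frac{3}{2} + \frac{-5 + 6 L}{2} = \frac{3}{2} + \left(- \frac{5}{2} + 3 L\right) = -1 + 3 L$)
$R{\left(w,d \right)} = \sqrt{18 + w}$
$W{\left(541,-530 \right)} - R{\left(k{\left(8,27 \right)},-592 \right)} = -530 - \sqrt{18 + \left(-4 + 8\right)} = -530 - \sqrt{18 + 4} = -530 - \sqrt{22}$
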